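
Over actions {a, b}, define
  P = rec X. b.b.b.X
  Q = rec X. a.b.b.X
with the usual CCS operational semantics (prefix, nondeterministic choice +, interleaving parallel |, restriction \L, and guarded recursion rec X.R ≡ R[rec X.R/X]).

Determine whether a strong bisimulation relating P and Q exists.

P's transition system — 3 states:
  u0 = rec X. b.b.b.X ⊢ ··b··> u1
  u1 = b.b.(rec X. b.b.b.X) ⊢ ··b··> u2
  u2 = b.(rec X. b.b.b.X) ⊢ ··b··> u0
Q's transition system — 3 states:
  v0 = rec X. a.b.b.X ⊢ ··a··> v1
  v1 = b.b.(rec X. a.b.b.X) ⊢ ··b··> v2
  v2 = b.(rec X. a.b.b.X) ⊢ ··b··> v0
Partition-refinement fixed point:
  B0 = {u0, u1, u2}
  B1 = {v0}
  B2 = {v1}
  B3 = {v2}
u0 ∈ B0, v0 ∈ B1 → different blocks

NO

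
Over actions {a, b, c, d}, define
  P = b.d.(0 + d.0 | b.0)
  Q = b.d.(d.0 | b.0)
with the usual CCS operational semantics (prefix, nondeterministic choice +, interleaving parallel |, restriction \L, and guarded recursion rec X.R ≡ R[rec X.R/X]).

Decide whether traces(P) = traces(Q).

YES

LTS(P): 6 reachable states
  u0 = b.d.(0 + d.0 | b.0) → ··b··> u1
  u1 = d.(0 + d.0 | b.0) → ··d··> u2
  u2 = 0 + d.0 | b.0 → ··b··> u3, ··d··> u4
  u3 = d.0 | 0 → ··d··> u5
  u4 = 0 | b.0 → ··b··> u5
  u5 = 0 | 0 → deadlocked
LTS(Q): 6 reachable states
  v0 = b.d.(d.0 | b.0) → ··b··> v1
  v1 = d.(d.0 | b.0) → ··d··> v2
  v2 = d.0 | b.0 → ··b··> v3, ··d··> v4
  v3 = d.0 | 0 → ··d··> v5
  v4 = 0 | b.0 → ··b··> v5
  v5 = 0 | 0 → deadlocked
Bisimilarity quotient blocks:
  B0 = {u0, v0}
  B1 = {u1, v1}
  B2 = {u2, v2}
  B3 = {u3, v3}
  B4 = {u5, v5}
  B5 = {u4, v4}
u0 ∈ B0, v0 ∈ B0 → same block
Bisimilar ⇒ trace-equivalent.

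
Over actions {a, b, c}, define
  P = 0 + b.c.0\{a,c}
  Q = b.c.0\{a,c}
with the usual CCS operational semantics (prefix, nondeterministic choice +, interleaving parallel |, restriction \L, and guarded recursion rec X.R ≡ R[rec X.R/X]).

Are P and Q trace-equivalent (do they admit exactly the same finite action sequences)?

YES

P's transition system — 3 states:
  m0 = 0 + b.c.0\{a,c} :: -b-> m1
  m1 = c.0\{a,c} :: -c-> m2
  m2 = 0\{a,c} :: deadlocked
Q's transition system — 3 states:
  n0 = b.c.0\{a,c} :: -b-> n1
  n1 = c.0\{a,c} :: -c-> n2
  n2 = 0\{a,c} :: deadlocked
Coarsest stable partition (strong bisimilarity classes):
  B0 = {m0, n0}
  B1 = {m1, n1}
  B2 = {m2, n2}
m0 ∈ B0, n0 ∈ B0 → same block
Bisimilar ⇒ trace-equivalent.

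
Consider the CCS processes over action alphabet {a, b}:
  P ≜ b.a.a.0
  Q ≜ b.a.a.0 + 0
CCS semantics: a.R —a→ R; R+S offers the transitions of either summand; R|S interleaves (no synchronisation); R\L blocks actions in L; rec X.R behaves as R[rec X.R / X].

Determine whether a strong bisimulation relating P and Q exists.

LTS(P): 4 reachable states
  s0 = b.a.a.0 has moves =b=> s1
  s1 = a.a.0 has moves =a=> s2
  s2 = a.0 has moves =a=> s3
  s3 = 0 has moves deadlocked
LTS(Q): 4 reachable states
  t0 = b.a.a.0 + 0 has moves =b=> t1
  t1 = a.a.0 has moves =a=> t2
  t2 = a.0 has moves =a=> t3
  t3 = 0 has moves deadlocked
Bisimilarity quotient blocks:
  B0 = {s0, t0}
  B1 = {s1, t1}
  B2 = {s2, t2}
  B3 = {s3, t3}
s0 ∈ B0, t0 ∈ B0 → same block

P ~ Q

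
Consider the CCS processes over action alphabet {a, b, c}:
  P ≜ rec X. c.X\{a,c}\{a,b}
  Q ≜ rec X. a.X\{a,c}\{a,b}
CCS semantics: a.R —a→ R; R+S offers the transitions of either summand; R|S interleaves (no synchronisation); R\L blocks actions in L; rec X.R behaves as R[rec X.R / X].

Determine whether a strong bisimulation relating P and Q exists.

P ≁ Q

LTS(P): 2 reachable states
  p0 = rec X. c.X\{a,c}\{a,b} :: =c=> p1
  p1 = (rec X. c.X\{a,c}\{a,b})\{a,c}\{a,b} :: deadlocked
LTS(Q): 2 reachable states
  q0 = rec X. a.X\{a,c}\{a,b} :: =a=> q1
  q1 = (rec X. a.X\{a,c}\{a,b})\{a,c}\{a,b} :: deadlocked
Partition-refinement fixed point:
  B0 = {p0}
  B1 = {p1, q1}
  B2 = {q0}
p0 ∈ B0, q0 ∈ B2 → different blocks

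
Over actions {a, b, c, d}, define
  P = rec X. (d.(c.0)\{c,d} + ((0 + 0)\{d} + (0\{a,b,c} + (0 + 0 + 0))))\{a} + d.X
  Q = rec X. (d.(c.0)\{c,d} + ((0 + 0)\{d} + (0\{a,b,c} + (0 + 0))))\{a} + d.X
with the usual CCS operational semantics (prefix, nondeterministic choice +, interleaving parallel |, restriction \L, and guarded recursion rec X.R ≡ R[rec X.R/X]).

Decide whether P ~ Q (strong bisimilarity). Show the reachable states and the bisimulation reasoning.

YES

Reachable graph of P (2 states):
  p0 = rec X. (d.(c.0)\{c,d} + ((0 + 0)\{d} + (0\{a,b,c} + (0 + 0 + 0))))\{a} + d.X has moves --d--▸ p0, --d--▸ p1
  p1 = (c.0)\{c,d}\{a} has moves ∅
Reachable graph of Q (2 states):
  q0 = rec X. (d.(c.0)\{c,d} + ((0 + 0)\{d} + (0\{a,b,c} + (0 + 0))))\{a} + d.X has moves --d--▸ q0, --d--▸ q1
  q1 = (c.0)\{c,d}\{a} has moves ∅
Partition-refinement fixed point:
  B0 = {p0, q0}
  B1 = {p1, q1}
p0 ∈ B0, q0 ∈ B0 → same block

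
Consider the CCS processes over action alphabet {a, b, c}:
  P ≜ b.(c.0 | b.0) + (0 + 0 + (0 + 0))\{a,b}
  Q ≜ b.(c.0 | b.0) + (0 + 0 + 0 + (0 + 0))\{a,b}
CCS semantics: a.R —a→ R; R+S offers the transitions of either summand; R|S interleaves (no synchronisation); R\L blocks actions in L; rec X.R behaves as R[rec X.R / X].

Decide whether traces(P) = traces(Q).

LTS(P): 5 reachable states
  s0 = b.(c.0 | b.0) + (0 + 0 + (0 + 0))\{a,b} | -b-> s1
  s1 = c.0 | b.0 | -b-> s2, -c-> s3
  s2 = c.0 | 0 | -c-> s4
  s3 = 0 | b.0 | -b-> s4
  s4 = 0 | 0 | deadlocked
LTS(Q): 5 reachable states
  t0 = b.(c.0 | b.0) + (0 + 0 + 0 + (0 + 0))\{a,b} | -b-> t1
  t1 = c.0 | b.0 | -b-> t2, -c-> t3
  t2 = c.0 | 0 | -c-> t4
  t3 = 0 | b.0 | -b-> t4
  t4 = 0 | 0 | deadlocked
Bisimilarity quotient blocks:
  B0 = {s0, t0}
  B1 = {s1, t1}
  B2 = {s3, t3}
  B3 = {s4, t4}
  B4 = {s2, t2}
s0 ∈ B0, t0 ∈ B0 → same block
Bisimilar ⇒ trace-equivalent.

trace-equivalent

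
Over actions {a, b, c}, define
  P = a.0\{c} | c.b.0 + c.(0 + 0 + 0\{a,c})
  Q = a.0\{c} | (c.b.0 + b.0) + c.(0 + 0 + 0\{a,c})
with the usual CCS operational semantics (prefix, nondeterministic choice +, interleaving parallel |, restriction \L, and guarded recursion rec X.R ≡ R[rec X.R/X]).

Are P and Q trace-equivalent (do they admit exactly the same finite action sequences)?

Reachable graph of P (7 states):
  p0 = a.0\{c} | c.b.0 + c.(0 + 0 + 0\{a,c}) → =a=> p1, =c=> p2, =c=> p3
  p1 = 0\{c} | c.b.0 → =c=> p4
  p2 = 0 + 0 + 0\{a,c} → ∅
  p3 = a.0\{c} | b.0 → =a=> p4, =b=> p5
  p4 = 0\{c} | b.0 → =b=> p6
  p5 = a.0\{c} | 0 → =a=> p6
  p6 = 0\{c} | 0 → ∅
Reachable graph of Q (7 states):
  q0 = a.0\{c} | (c.b.0 + b.0) + c.(0 + 0 + 0\{a,c}) → =a=> q1, =b=> q2, =c=> q3, =c=> q4
  q1 = 0\{c} | (c.b.0 + b.0) → =b=> q5, =c=> q6
  q2 = a.0\{c} | 0 → =a=> q5
  q3 = 0 + 0 + 0\{a,c} → ∅
  q4 = a.0\{c} | b.0 → =a=> q6, =b=> q2
  q5 = 0\{c} | 0 → ∅
  q6 = 0\{c} | b.0 → =b=> q5
Run σ = ⟨b⟩ on Q: start {q0}
  step 1 (b): {q2}
  — Q admits the full trace.
Run σ = ⟨b⟩ on P: start {p0}
  step 1 (b): ∅  — P cannot continue

trace-distinct — witness ⟨b⟩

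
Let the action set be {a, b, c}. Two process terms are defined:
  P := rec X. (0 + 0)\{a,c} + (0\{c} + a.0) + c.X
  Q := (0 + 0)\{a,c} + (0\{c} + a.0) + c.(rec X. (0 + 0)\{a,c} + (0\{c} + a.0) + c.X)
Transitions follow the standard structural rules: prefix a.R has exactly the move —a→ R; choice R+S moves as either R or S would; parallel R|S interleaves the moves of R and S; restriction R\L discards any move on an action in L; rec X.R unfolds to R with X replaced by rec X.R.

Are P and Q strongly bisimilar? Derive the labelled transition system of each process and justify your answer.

P's transition system — 2 states:
  s0 = rec X. (0 + 0)\{a,c} + (0\{c} + a.0) + c.X → =a=> s1, =c=> s0
  s1 = 0 → ·
Q's transition system — 3 states:
  t0 = (0 + 0)\{a,c} + (0\{c} + a.0) + c.(rec X. (0 + 0)\{a,c} + (0\{c} + a.0) + c.X) → =a=> t1, =c=> t2
  t1 = 0 → ·
  t2 = rec X. (0 + 0)\{a,c} + (0\{c} + a.0) + c.X → =a=> t1, =c=> t2
Partition-refinement fixed point:
  B0 = {s0, t0, t2}
  B1 = {s1, t1}
s0 ∈ B0, t0 ∈ B0 → same block

P ~ Q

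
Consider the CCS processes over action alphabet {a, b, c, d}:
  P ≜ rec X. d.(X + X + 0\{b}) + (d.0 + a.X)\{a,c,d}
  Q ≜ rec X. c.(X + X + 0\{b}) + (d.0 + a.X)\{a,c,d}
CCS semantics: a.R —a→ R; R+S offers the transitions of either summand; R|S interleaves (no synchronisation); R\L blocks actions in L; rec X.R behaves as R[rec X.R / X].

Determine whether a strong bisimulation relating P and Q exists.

NO

P's transition system — 2 states:
  u0 = rec X. d.(X + X + 0\{b}) + (d.0 + a.X)\{a,c,d} → -d-> u1
  u1 = (rec X. d.(X + X + 0\{b}) + (d.0 + a.X)\{a,c,d}) + (rec X. d.(X + X + 0\{b}) + (d.0 + a.X)\{a,c,d}) + 0\{b} → -d-> u1
Q's transition system — 2 states:
  v0 = rec X. c.(X + X + 0\{b}) + (d.0 + a.X)\{a,c,d} → -c-> v1
  v1 = (rec X. c.(X + X + 0\{b}) + (d.0 + a.X)\{a,c,d}) + (rec X. c.(X + X + 0\{b}) + (d.0 + a.X)\{a,c,d}) + 0\{b} → -c-> v1
Bisimilarity quotient blocks:
  B0 = {u0, u1}
  B1 = {v0, v1}
u0 ∈ B0, v0 ∈ B1 → different blocks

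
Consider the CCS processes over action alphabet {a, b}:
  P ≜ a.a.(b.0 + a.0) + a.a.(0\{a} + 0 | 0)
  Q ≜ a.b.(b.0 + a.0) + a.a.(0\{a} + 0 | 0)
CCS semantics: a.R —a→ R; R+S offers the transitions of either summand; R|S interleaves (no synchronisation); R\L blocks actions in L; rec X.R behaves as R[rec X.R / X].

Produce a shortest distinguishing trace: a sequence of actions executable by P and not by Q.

aaa

P's transition system — 6 states:
  s0 = a.a.(b.0 + a.0) + a.a.(0\{a} + 0 | 0) ⊢ -a-> s1, -a-> s2
  s1 = a.(0\{a} + 0 | 0) ⊢ -a-> s3
  s2 = a.(b.0 + a.0) ⊢ -a-> s4
  s3 = 0\{a} + 0 | 0 ⊢ (no moves)
  s4 = b.0 + a.0 ⊢ -a-> s5, -b-> s5
  s5 = 0 ⊢ (no moves)
Q's transition system — 6 states:
  t0 = a.b.(b.0 + a.0) + a.a.(0\{a} + 0 | 0) ⊢ -a-> t1, -a-> t2
  t1 = a.(0\{a} + 0 | 0) ⊢ -a-> t3
  t2 = b.(b.0 + a.0) ⊢ -b-> t4
  t3 = 0\{a} + 0 | 0 ⊢ (no moves)
  t4 = b.0 + a.0 ⊢ -a-> t5, -b-> t5
  t5 = 0 ⊢ (no moves)
Executing aaa from P (initial set {s0}):
  step 1 (a): {s1, s2}
  step 2 (a): {s3, s4}
  step 3 (a): {s5}
  — P admits the full trace.
Executing aaa from Q (initial set {t0}):
  step 1 (a): {t1, t2}
  step 2 (a): {t3}
  step 3 (a): ∅ (Q stuck)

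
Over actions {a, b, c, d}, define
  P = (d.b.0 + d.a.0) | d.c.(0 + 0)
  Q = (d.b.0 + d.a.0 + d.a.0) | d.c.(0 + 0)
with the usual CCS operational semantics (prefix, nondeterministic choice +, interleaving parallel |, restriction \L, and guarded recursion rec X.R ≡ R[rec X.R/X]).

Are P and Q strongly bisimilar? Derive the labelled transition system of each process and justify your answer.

P's transition system — 12 states:
  p0 = (d.b.0 + d.a.0) | d.c.(0 + 0) :: ··d··> p1, ··d··> p2, ··d··> p3
  p1 = (d.b.0 + d.a.0) | c.(0 + 0) :: ··c··> p4, ··d··> p5, ··d··> p6
  p2 = a.0 | d.c.(0 + 0) :: ··a··> p7, ··d··> p5
  p3 = b.0 | d.c.(0 + 0) :: ··b··> p7, ··d··> p6
  p4 = (d.b.0 + d.a.0) | (0 + 0) :: ··d··> p8, ··d··> p9
  p5 = a.0 | c.(0 + 0) :: ··a··> p10, ··c··> p8
  p6 = b.0 | c.(0 + 0) :: ··b··> p10, ··c··> p9
  p7 = 0 | d.c.(0 + 0) :: ··d··> p10
  p8 = a.0 | (0 + 0) :: ··a··> p11
  p9 = b.0 | (0 + 0) :: ··b··> p11
  p10 = 0 | c.(0 + 0) :: ··c··> p11
  p11 = 0 | (0 + 0) :: ∅
Q's transition system — 12 states:
  q0 = (d.b.0 + d.a.0 + d.a.0) | d.c.(0 + 0) :: ··d··> q1, ··d··> q2, ··d··> q3
  q1 = (d.b.0 + d.a.0 + d.a.0) | c.(0 + 0) :: ··c··> q4, ··d··> q5, ··d··> q6
  q2 = a.0 | d.c.(0 + 0) :: ··a··> q7, ··d··> q5
  q3 = b.0 | d.c.(0 + 0) :: ··b··> q7, ··d··> q6
  q4 = (d.b.0 + d.a.0 + d.a.0) | (0 + 0) :: ··d··> q8, ··d··> q9
  q5 = a.0 | c.(0 + 0) :: ··a··> q10, ··c··> q8
  q6 = b.0 | c.(0 + 0) :: ··b··> q10, ··c··> q9
  q7 = 0 | d.c.(0 + 0) :: ··d··> q10
  q8 = a.0 | (0 + 0) :: ··a··> q11
  q9 = b.0 | (0 + 0) :: ··b··> q11
  q10 = 0 | c.(0 + 0) :: ··c··> q11
  q11 = 0 | (0 + 0) :: ∅
Bisimilarity quotient blocks:
  B0 = {p0, q0}
  B1 = {p1, q1}
  B2 = {p4, q4}
  B3 = {p9, q9}
  B4 = {p11, q11}
  B5 = {p8, q8}
  B6 = {p6, q6}
  B7 = {p10, q10}
  B8 = {p5, q5}
  B9 = {p3, q3}
  B10 = {p7, q7}
  B11 = {p2, q2}
p0 ∈ B0, q0 ∈ B0 → same block

YES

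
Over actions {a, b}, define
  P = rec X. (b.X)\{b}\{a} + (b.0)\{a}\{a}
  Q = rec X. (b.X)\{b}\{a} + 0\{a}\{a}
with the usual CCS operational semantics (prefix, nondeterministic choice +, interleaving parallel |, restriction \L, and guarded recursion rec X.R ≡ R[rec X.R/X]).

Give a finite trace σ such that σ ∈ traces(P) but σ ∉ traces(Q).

b

Reachable graph of P (2 states):
  s0 = rec X. (b.X)\{b}\{a} + (b.0)\{a}\{a} ⊢ —b→ s1
  s1 = 0\{a}\{a} ⊢ deadlocked
Reachable graph of Q (1 states):
  t0 = rec X. (b.X)\{b}\{a} + 0\{a}\{a} ⊢ deadlocked
Run σ = ⟨b⟩ on P: start {s0}
  after b @ step 1: {s1}
  P completes σ.
Run σ = ⟨b⟩ on Q: start {t0}
  after b @ step 1: ∅ (Q stuck)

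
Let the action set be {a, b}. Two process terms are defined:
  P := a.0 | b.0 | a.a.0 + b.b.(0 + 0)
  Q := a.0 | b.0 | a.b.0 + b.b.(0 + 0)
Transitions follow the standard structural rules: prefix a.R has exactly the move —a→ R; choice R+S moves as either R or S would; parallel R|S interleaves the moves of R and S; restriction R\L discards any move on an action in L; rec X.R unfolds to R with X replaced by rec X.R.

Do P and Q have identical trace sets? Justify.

traces(P) ≠ traces(Q) — witness ⟨aaa⟩

P's transition system — 14 states:
  p0 = a.0 | b.0 | a.a.0 + b.b.(0 + 0) | --a--▸ p1, --a--▸ p2, --b--▸ p3, --b--▸ p4
  p1 = 0 | b.0 | a.a.0 | --a--▸ p5, --b--▸ p6
  p2 = a.0 | b.0 | a.0 | --a--▸ p5, --a--▸ p7, --b--▸ p8
  p3 = a.0 | 0 | a.a.0 | --a--▸ p6, --a--▸ p8
  p4 = b.(0 + 0) | --b--▸ p9
  p5 = 0 | b.0 | a.0 | --a--▸ p10, --b--▸ p11
  p6 = 0 | 0 | a.a.0 | --a--▸ p11
  p7 = a.0 | b.0 | 0 | --a--▸ p10, --b--▸ p12
  p8 = a.0 | 0 | a.0 | --a--▸ p11, --a--▸ p12
  p9 = 0 + 0 | stopped
  p10 = 0 | b.0 | 0 | --b--▸ p13
  p11 = 0 | 0 | a.0 | --a--▸ p13
  p12 = a.0 | 0 | 0 | --a--▸ p13
  p13 = 0 | 0 | 0 | stopped
Q's transition system — 14 states:
  q0 = a.0 | b.0 | a.b.0 + b.b.(0 + 0) | --a--▸ q1, --a--▸ q2, --b--▸ q3, --b--▸ q4
  q1 = 0 | b.0 | a.b.0 | --a--▸ q5, --b--▸ q6
  q2 = a.0 | b.0 | b.0 | --a--▸ q5, --b--▸ q7, --b--▸ q8
  q3 = a.0 | 0 | a.b.0 | --a--▸ q6, --a--▸ q7
  q4 = b.(0 + 0) | --b--▸ q9
  q5 = 0 | b.0 | b.0 | --b--▸ q10, --b--▸ q11
  q6 = 0 | 0 | a.b.0 | --a--▸ q10
  q7 = a.0 | 0 | b.0 | --a--▸ q10, --b--▸ q12
  q8 = a.0 | b.0 | 0 | --a--▸ q11, --b--▸ q12
  q9 = 0 + 0 | stopped
  q10 = 0 | 0 | b.0 | --b--▸ q13
  q11 = 0 | b.0 | 0 | --b--▸ q13
  q12 = a.0 | 0 | 0 | --a--▸ q13
  q13 = 0 | 0 | 0 | stopped
Executing aaa from P (initial set {p0}):
  step 1 (a): {p1, p2}
  step 2 (a): {p5, p7}
  step 3 (a): {p10}
  P completes σ.
Executing aaa from Q (initial set {q0}):
  step 1 (a): {q1, q2}
  step 2 (a): {q5}
  step 3 (a): no successor for Q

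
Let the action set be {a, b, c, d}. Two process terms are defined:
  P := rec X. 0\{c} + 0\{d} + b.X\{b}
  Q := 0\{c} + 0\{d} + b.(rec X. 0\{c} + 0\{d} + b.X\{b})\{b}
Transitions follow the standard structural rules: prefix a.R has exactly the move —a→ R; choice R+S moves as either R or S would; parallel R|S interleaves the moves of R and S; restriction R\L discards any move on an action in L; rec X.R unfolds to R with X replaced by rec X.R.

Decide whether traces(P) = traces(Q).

trace-equivalent

LTS(P): 2 reachable states
  p0 = rec X. 0\{c} + 0\{d} + b.X\{b} | -b-> p1
  p1 = (rec X. 0\{c} + 0\{d} + b.X\{b})\{b} | stopped
LTS(Q): 2 reachable states
  q0 = 0\{c} + 0\{d} + b.(rec X. 0\{c} + 0\{d} + b.X\{b})\{b} | -b-> q1
  q1 = (rec X. 0\{c} + 0\{d} + b.X\{b})\{b} | stopped
Bisimilarity quotient blocks:
  B0 = {p0, q0}
  B1 = {p1, q1}
p0 ∈ B0, q0 ∈ B0 → same block
Bisimilar ⇒ trace-equivalent.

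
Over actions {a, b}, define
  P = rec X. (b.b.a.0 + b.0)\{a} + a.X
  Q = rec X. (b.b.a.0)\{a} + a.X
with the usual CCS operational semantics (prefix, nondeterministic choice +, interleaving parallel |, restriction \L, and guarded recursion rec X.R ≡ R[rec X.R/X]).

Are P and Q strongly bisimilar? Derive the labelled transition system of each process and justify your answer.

LTS(P): 4 reachable states
  u0 = rec X. (b.b.a.0 + b.0)\{a} + a.X :: —a→ u0, —b→ u1, —b→ u2
  u1 = (b.a.0)\{a} :: —b→ u3
  u2 = 0\{a} :: (no moves)
  u3 = (a.0)\{a} :: (no moves)
LTS(Q): 3 reachable states
  v0 = rec X. (b.b.a.0)\{a} + a.X :: —a→ v0, —b→ v1
  v1 = (b.a.0)\{a} :: —b→ v2
  v2 = (a.0)\{a} :: (no moves)
Bisimilarity quotient blocks:
  B0 = {u0}
  B1 = {u2, u3, v2}
  B2 = {u1, v1}
  B3 = {v0}
u0 ∈ B0, v0 ∈ B3 → different blocks

not bisimilar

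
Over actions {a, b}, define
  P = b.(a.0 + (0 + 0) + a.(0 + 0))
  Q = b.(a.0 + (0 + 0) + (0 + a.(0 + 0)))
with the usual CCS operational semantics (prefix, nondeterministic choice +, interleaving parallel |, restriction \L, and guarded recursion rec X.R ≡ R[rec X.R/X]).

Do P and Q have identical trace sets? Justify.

traces(P) = traces(Q)

P's transition system — 4 states:
  s0 = b.(a.0 + (0 + 0) + a.(0 + 0)) :: ··b··> s1
  s1 = a.0 + (0 + 0) + a.(0 + 0) :: ··a··> s2, ··a··> s3
  s2 = 0 :: ∅
  s3 = 0 + 0 :: ∅
Q's transition system — 4 states:
  t0 = b.(a.0 + (0 + 0) + (0 + a.(0 + 0))) :: ··b··> t1
  t1 = a.0 + (0 + 0) + (0 + a.(0 + 0)) :: ··a··> t2, ··a··> t3
  t2 = 0 :: ∅
  t3 = 0 + 0 :: ∅
Coarsest stable partition (strong bisimilarity classes):
  B0 = {s0, t0}
  B1 = {s1, t1}
  B2 = {s2, s3, t2, t3}
s0 ∈ B0, t0 ∈ B0 → same block
Bisimilar ⇒ trace-equivalent.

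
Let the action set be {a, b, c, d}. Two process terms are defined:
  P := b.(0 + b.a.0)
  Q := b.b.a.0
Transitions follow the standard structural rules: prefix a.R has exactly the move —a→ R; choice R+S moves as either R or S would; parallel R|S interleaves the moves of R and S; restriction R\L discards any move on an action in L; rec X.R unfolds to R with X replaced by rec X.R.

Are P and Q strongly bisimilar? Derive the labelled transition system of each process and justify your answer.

bisimilar

Reachable graph of P (4 states):
  m0 = b.(0 + b.a.0) has moves ··b··> m1
  m1 = 0 + b.a.0 has moves ··b··> m2
  m2 = a.0 has moves ··a··> m3
  m3 = 0 has moves ∅
Reachable graph of Q (4 states):
  n0 = b.b.a.0 has moves ··b··> n1
  n1 = b.a.0 has moves ··b··> n2
  n2 = a.0 has moves ··a··> n3
  n3 = 0 has moves ∅
Bisimilarity quotient blocks:
  B0 = {m0, n0}
  B1 = {m1, n1}
  B2 = {m2, n2}
  B3 = {m3, n3}
m0 ∈ B0, n0 ∈ B0 → same block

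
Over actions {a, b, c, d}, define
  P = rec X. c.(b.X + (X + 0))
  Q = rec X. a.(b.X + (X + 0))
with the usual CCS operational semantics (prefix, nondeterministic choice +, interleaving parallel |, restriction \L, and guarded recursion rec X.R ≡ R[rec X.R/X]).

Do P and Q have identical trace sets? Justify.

P's transition system — 2 states:
  s0 = rec X. c.(b.X + (X + 0)) | -c-> s1
  s1 = b.(rec X. c.(b.X + (X + 0))) + ((rec X. c.(b.X + (X + 0))) + 0) | -b-> s0, -c-> s1
Q's transition system — 2 states:
  t0 = rec X. a.(b.X + (X + 0)) | -a-> t1
  t1 = b.(rec X. a.(b.X + (X + 0))) + ((rec X. a.(b.X + (X + 0))) + 0) | -a-> t1, -b-> t0
Run σ = ⟨c⟩ on P: start {s0}
  step 1 (c): {s1}
  — P admits the full trace.
Run σ = ⟨c⟩ on Q: start {t0}
  step 1 (c): ∅  — Q cannot continue

traces(P) ≠ traces(Q) — witness ⟨c⟩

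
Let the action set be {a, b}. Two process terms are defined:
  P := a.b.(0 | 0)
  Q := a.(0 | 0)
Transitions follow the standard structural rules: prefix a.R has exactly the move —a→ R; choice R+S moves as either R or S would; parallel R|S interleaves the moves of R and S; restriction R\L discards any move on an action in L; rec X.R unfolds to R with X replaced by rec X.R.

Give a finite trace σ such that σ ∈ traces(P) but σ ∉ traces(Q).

Reachable graph of P (3 states):
  m0 = a.b.(0 | 0) → —a→ m1
  m1 = b.(0 | 0) → —b→ m2
  m2 = 0 | 0 → ∅
Reachable graph of Q (2 states):
  n0 = a.(0 | 0) → —a→ n1
  n1 = 0 | 0 → ∅
Trace ⟨ab⟩ through P, begin at {m0}:
  step 1 (a): {m1}
  step 2 (b): {m2}
  ✓ P
Trace ⟨ab⟩ through Q, begin at {n0}:
  step 1 (a): {n1}
  step 2 (b): ∅  — Q cannot continue

ab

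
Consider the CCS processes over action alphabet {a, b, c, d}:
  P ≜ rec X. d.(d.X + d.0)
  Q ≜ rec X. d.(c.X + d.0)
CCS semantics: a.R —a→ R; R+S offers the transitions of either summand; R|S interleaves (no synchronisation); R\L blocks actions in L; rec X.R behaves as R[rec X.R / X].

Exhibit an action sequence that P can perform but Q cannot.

Reachable graph of P (3 states):
  u0 = rec X. d.(d.X + d.0) | -d-> u1
  u1 = d.(rec X. d.(d.X + d.0)) + d.0 | -d-> u0, -d-> u2
  u2 = 0 | deadlocked
Reachable graph of Q (3 states):
  v0 = rec X. d.(c.X + d.0) | -d-> v1
  v1 = c.(rec X. d.(c.X + d.0)) + d.0 | -c-> v0, -d-> v2
  v2 = 0 | deadlocked
Trace ⟨ddd⟩ through P, begin at {u0}:
  after d @ step 1: {u1}
  after d @ step 2: {u0, u2}
  after d @ step 3: {u1}
  — P admits the full trace.
Trace ⟨ddd⟩ through Q, begin at {v0}:
  after d @ step 1: {v1}
  after d @ step 2: {v2}
  after d @ step 3: ∅ (Q stuck)

ddd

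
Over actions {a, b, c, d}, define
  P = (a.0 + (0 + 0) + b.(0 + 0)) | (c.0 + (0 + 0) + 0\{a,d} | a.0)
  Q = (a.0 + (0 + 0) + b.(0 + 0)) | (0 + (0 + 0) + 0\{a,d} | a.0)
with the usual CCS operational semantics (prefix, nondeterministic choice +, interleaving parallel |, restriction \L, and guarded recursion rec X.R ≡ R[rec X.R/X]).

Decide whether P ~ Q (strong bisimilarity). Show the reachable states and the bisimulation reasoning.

Reachable graph of P (9 states):
  p0 = (a.0 + (0 + 0) + b.(0 + 0)) | (c.0 + (0 + 0) + 0\{a,d} | a.0) ⊢ --a--▸ p1, --a--▸ p2, --b--▸ p3, --c--▸ p4
  p1 = (a.0 + (0 + 0) + b.(0 + 0)) | (0\{a,d} | 0) ⊢ --a--▸ p5, --b--▸ p6
  p2 = 0 | (c.0 + (0 + 0) + 0\{a,d} | a.0) ⊢ --a--▸ p5, --c--▸ p7
  p3 = (0 + 0) | (c.0 + (0 + 0) + 0\{a,d} | a.0) ⊢ --a--▸ p6, --c--▸ p8
  p4 = (a.0 + (0 + 0) + b.(0 + 0)) | 0 ⊢ --a--▸ p7, --b--▸ p8
  p5 = 0 | (0\{a,d} | 0) ⊢ deadlocked
  p6 = (0 + 0) | (0\{a,d} | 0) ⊢ deadlocked
  p7 = 0 | 0 ⊢ deadlocked
  p8 = (0 + 0) | 0 ⊢ deadlocked
Reachable graph of Q (6 states):
  q0 = (a.0 + (0 + 0) + b.(0 + 0)) | (0 + (0 + 0) + 0\{a,d} | a.0) ⊢ --a--▸ q1, --a--▸ q2, --b--▸ q3
  q1 = (a.0 + (0 + 0) + b.(0 + 0)) | (0\{a,d} | 0) ⊢ --a--▸ q4, --b--▸ q5
  q2 = 0 | (0 + (0 + 0) + 0\{a,d} | a.0) ⊢ --a--▸ q4
  q3 = (0 + 0) | (0 + (0 + 0) + 0\{a,d} | a.0) ⊢ --a--▸ q5
  q4 = 0 | (0\{a,d} | 0) ⊢ deadlocked
  q5 = (0 + 0) | (0\{a,d} | 0) ⊢ deadlocked
Bisimilarity quotient blocks:
  B0 = {p0}
  B1 = {p1, p4, q1}
  B2 = {p5, p6, p7, p8, q4, q5}
  B3 = {p2, p3}
  B4 = {q0}
  B5 = {q2, q3}
p0 ∈ B0, q0 ∈ B4 → different blocks

not bisimilar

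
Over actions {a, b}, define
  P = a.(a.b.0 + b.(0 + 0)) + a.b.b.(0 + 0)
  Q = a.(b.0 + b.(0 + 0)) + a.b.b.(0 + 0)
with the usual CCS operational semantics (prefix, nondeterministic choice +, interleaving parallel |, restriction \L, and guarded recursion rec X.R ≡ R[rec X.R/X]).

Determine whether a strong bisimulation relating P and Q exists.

LTS(P): 7 reachable states
  p0 = a.(a.b.0 + b.(0 + 0)) + a.b.b.(0 + 0) ⊢ —a→ p1, —a→ p2
  p1 = a.b.0 + b.(0 + 0) ⊢ —a→ p3, —b→ p4
  p2 = b.b.(0 + 0) ⊢ —b→ p5
  p3 = b.0 ⊢ —b→ p6
  p4 = 0 + 0 ⊢ ·
  p5 = b.(0 + 0) ⊢ —b→ p4
  p6 = 0 ⊢ ·
LTS(Q): 6 reachable states
  q0 = a.(b.0 + b.(0 + 0)) + a.b.b.(0 + 0) ⊢ —a→ q1, —a→ q2
  q1 = b.0 + b.(0 + 0) ⊢ —b→ q3, —b→ q4
  q2 = b.b.(0 + 0) ⊢ —b→ q5
  q3 = 0 ⊢ ·
  q4 = 0 + 0 ⊢ ·
  q5 = b.(0 + 0) ⊢ —b→ q4
Partition-refinement fixed point:
  B0 = {p0}
  B1 = {p1}
  B2 = {p3, p5, q1, q5}
  B3 = {p4, p6, q3, q4}
  B4 = {p2, q2}
  B5 = {q0}
p0 ∈ B0, q0 ∈ B5 → different blocks

not bisimilar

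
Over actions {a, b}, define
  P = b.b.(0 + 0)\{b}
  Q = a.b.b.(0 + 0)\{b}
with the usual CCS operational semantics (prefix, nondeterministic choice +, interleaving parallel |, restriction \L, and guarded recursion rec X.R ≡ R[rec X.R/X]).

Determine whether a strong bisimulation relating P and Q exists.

P's transition system — 3 states:
  s0 = b.b.(0 + 0)\{b} → —b→ s1
  s1 = b.(0 + 0)\{b} → —b→ s2
  s2 = (0 + 0)\{b} → deadlocked
Q's transition system — 4 states:
  t0 = a.b.b.(0 + 0)\{b} → —a→ t1
  t1 = b.b.(0 + 0)\{b} → —b→ t2
  t2 = b.(0 + 0)\{b} → —b→ t3
  t3 = (0 + 0)\{b} → deadlocked
Partition-refinement fixed point:
  B0 = {s0, t1}
  B1 = {s1, t2}
  B2 = {s2, t3}
  B3 = {t0}
s0 ∈ B0, t0 ∈ B3 → different blocks

P ≁ Q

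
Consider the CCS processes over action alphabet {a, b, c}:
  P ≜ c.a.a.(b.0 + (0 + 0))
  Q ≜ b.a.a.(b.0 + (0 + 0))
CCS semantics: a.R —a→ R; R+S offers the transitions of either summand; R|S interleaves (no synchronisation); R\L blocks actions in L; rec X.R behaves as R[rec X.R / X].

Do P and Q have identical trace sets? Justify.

traces(P) ≠ traces(Q) — witness ⟨c⟩

Reachable graph of P (5 states):
  m0 = c.a.a.(b.0 + (0 + 0)) :: ··c··> m1
  m1 = a.a.(b.0 + (0 + 0)) :: ··a··> m2
  m2 = a.(b.0 + (0 + 0)) :: ··a··> m3
  m3 = b.0 + (0 + 0) :: ··b··> m4
  m4 = 0 :: ·
Reachable graph of Q (5 states):
  n0 = b.a.a.(b.0 + (0 + 0)) :: ··b··> n1
  n1 = a.a.(b.0 + (0 + 0)) :: ··a··> n2
  n2 = a.(b.0 + (0 + 0)) :: ··a··> n3
  n3 = b.0 + (0 + 0) :: ··b··> n4
  n4 = 0 :: ·
Trace ⟨c⟩ through P, begin at {m0}:
  after c @ step 1: {m1}
  P completes σ.
Trace ⟨c⟩ through Q, begin at {n0}:
  after c @ step 1: ∅ (Q stuck)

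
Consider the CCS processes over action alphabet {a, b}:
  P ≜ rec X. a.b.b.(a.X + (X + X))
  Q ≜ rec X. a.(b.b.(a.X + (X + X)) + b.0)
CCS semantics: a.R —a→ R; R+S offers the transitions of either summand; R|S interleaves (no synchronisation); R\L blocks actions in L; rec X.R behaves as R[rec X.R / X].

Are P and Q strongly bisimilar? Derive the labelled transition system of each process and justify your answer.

not bisimilar

LTS(P): 4 reachable states
  s0 = rec X. a.b.b.(a.X + (X + X)) | =a=> s1
  s1 = b.b.(a.(rec X. a.b.b.(a.X + (X + X))) + ((rec X. a.b.b.(a.X + (X + X))) + (rec X. a.b.b.(a.X + (X + X))))) | =b=> s2
  s2 = b.(a.(rec X. a.b.b.(a.X + (X + X))) + ((rec X. a.b.b.(a.X + (X + X))) + (rec X. a.b.b.(a.X + (X + X))))) | =b=> s3
  s3 = a.(rec X. a.b.b.(a.X + (X + X))) + ((rec X. a.b.b.(a.X + (X + X))) + (rec X. a.b.b.(a.X + (X + X)))) | =a=> s0, =a=> s1
LTS(Q): 5 reachable states
  t0 = rec X. a.(b.b.(a.X + (X + X)) + b.0) | =a=> t1
  t1 = b.b.(a.(rec X. a.(b.b.(a.X + (X + X)) + b.0)) + ((rec X. a.(b.b.(a.X + (X + X)) + b.0)) + (rec X. a.(b.b.(a.X + (X + X)) + b.0)))) + b.0 | =b=> t2, =b=> t3
  t2 = 0 | (no moves)
  t3 = b.(a.(rec X. a.(b.b.(a.X + (X + X)) + b.0)) + ((rec X. a.(b.b.(a.X + (X + X)) + b.0)) + (rec X. a.(b.b.(a.X + (X + X)) + b.0)))) | =b=> t4
  t4 = a.(rec X. a.(b.b.(a.X + (X + X)) + b.0)) + ((rec X. a.(b.b.(a.X + (X + X)) + b.0)) + (rec X. a.(b.b.(a.X + (X + X)) + b.0))) | =a=> t0, =a=> t1
Partition-refinement fixed point:
  B0 = {s0}
  B1 = {s1}
  B2 = {s2}
  B3 = {s3}
  B4 = {t0}
  B5 = {t1}
  B6 = {t3}
  B7 = {t4}
  B8 = {t2}
s0 ∈ B0, t0 ∈ B4 → different blocks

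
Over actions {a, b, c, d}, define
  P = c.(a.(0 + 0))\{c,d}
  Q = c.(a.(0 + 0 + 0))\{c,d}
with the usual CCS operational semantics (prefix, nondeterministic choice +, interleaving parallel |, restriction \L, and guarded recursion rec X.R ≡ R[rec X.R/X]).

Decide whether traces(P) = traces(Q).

Reachable graph of P (3 states):
  p0 = c.(a.(0 + 0))\{c,d} has moves --c--▸ p1
  p1 = (a.(0 + 0))\{c,d} has moves --a--▸ p2
  p2 = (0 + 0)\{c,d} has moves ·
Reachable graph of Q (3 states):
  q0 = c.(a.(0 + 0 + 0))\{c,d} has moves --c--▸ q1
  q1 = (a.(0 + 0 + 0))\{c,d} has moves --a--▸ q2
  q2 = (0 + 0 + 0)\{c,d} has moves ·
Bisimilarity quotient blocks:
  B0 = {p0, q0}
  B1 = {p1, q1}
  B2 = {p2, q2}
p0 ∈ B0, q0 ∈ B0 → same block
Bisimilar ⇒ trace-equivalent.

traces(P) = traces(Q)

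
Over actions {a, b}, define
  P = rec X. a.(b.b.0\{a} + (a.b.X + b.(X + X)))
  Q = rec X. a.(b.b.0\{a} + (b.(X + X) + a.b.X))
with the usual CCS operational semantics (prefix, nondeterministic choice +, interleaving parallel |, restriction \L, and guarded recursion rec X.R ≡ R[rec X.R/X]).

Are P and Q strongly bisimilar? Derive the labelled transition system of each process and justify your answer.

Reachable graph of P (6 states):
  p0 = rec X. a.(b.b.0\{a} + (a.b.X + b.(X + X))) ⊢ =a=> p1
  p1 = b.b.0\{a} + (a.b.(rec X. a.(b.b.0\{a} + (a.b.X + b.(X + X)))) + b.((rec X. a.(b.b.0\{a} + (a.b.X + b.(X + X)))) + (rec X. a.(b.b.0\{a} + (a.b.X + b.(X + X)))))) ⊢ =a=> p2, =b=> p3, =b=> p4
  p2 = b.(rec X. a.(b.b.0\{a} + (a.b.X + b.(X + X)))) ⊢ =b=> p0
  p3 = (rec X. a.(b.b.0\{a} + (a.b.X + b.(X + X)))) + (rec X. a.(b.b.0\{a} + (a.b.X + b.(X + X)))) ⊢ =a=> p1
  p4 = b.0\{a} ⊢ =b=> p5
  p5 = 0\{a} ⊢ deadlocked
Reachable graph of Q (6 states):
  q0 = rec X. a.(b.b.0\{a} + (b.(X + X) + a.b.X)) ⊢ =a=> q1
  q1 = b.b.0\{a} + (b.((rec X. a.(b.b.0\{a} + (b.(X + X) + a.b.X))) + (rec X. a.(b.b.0\{a} + (b.(X + X) + a.b.X)))) + a.b.(rec X. a.(b.b.0\{a} + (b.(X + X) + a.b.X)))) ⊢ =a=> q2, =b=> q3, =b=> q4
  q2 = b.(rec X. a.(b.b.0\{a} + (b.(X + X) + a.b.X))) ⊢ =b=> q0
  q3 = (rec X. a.(b.b.0\{a} + (b.(X + X) + a.b.X))) + (rec X. a.(b.b.0\{a} + (b.(X + X) + a.b.X))) ⊢ =a=> q1
  q4 = b.0\{a} ⊢ =b=> q5
  q5 = 0\{a} ⊢ deadlocked
Bisimilarity quotient blocks:
  B0 = {p0, p3, q0, q3}
  B1 = {p1, q1}
  B2 = {p2, q2}
  B3 = {p4, q4}
  B4 = {p5, q5}
p0 ∈ B0, q0 ∈ B0 → same block

P ~ Q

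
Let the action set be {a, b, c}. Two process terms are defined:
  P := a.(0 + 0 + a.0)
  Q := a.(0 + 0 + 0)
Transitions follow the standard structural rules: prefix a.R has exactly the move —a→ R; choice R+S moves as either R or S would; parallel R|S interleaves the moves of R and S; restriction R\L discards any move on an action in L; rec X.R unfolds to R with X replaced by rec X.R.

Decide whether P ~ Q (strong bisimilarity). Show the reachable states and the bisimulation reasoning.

NO

P's transition system — 3 states:
  p0 = a.(0 + 0 + a.0) :: =a=> p1
  p1 = 0 + 0 + a.0 :: =a=> p2
  p2 = 0 :: ·
Q's transition system — 2 states:
  q0 = a.(0 + 0 + 0) :: =a=> q1
  q1 = 0 + 0 + 0 :: ·
Bisimilarity quotient blocks:
  B0 = {p0}
  B1 = {p1, q0}
  B2 = {p2, q1}
p0 ∈ B0, q0 ∈ B1 → different blocks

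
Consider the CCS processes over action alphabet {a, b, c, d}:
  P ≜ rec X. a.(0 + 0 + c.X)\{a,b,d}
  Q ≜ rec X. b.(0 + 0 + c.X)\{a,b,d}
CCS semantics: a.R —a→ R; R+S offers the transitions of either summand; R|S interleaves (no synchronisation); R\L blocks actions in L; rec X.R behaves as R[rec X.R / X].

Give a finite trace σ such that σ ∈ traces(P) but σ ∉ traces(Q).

a

Reachable graph of P (3 states):
  s0 = rec X. a.(0 + 0 + c.X)\{a,b,d} ⊢ —a→ s1
  s1 = (0 + 0 + c.(rec X. a.(0 + 0 + c.X)\{a,b,d}))\{a,b,d} ⊢ —c→ s2
  s2 = (rec X. a.(0 + 0 + c.X)\{a,b,d})\{a,b,d} ⊢ ·
Reachable graph of Q (3 states):
  t0 = rec X. b.(0 + 0 + c.X)\{a,b,d} ⊢ —b→ t1
  t1 = (0 + 0 + c.(rec X. b.(0 + 0 + c.X)\{a,b,d}))\{a,b,d} ⊢ —c→ t2
  t2 = (rec X. b.(0 + 0 + c.X)\{a,b,d})\{a,b,d} ⊢ ·
Trace ⟨a⟩ through P, begin at {s0}:
  step 1 (a): {s1}
  — P admits the full trace.
Trace ⟨a⟩ through Q, begin at {t0}:
  step 1 (a): ∅ (Q stuck)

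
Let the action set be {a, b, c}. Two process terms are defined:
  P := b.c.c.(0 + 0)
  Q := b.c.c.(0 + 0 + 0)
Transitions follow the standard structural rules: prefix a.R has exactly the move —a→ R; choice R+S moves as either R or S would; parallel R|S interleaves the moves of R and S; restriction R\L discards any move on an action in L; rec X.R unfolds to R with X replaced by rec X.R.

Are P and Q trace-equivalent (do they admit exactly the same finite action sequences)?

trace-equivalent

LTS(P): 4 reachable states
  p0 = b.c.c.(0 + 0) → -b-> p1
  p1 = c.c.(0 + 0) → -c-> p2
  p2 = c.(0 + 0) → -c-> p3
  p3 = 0 + 0 → (no moves)
LTS(Q): 4 reachable states
  q0 = b.c.c.(0 + 0 + 0) → -b-> q1
  q1 = c.c.(0 + 0 + 0) → -c-> q2
  q2 = c.(0 + 0 + 0) → -c-> q3
  q3 = 0 + 0 + 0 → (no moves)
Coarsest stable partition (strong bisimilarity classes):
  B0 = {p0, q0}
  B1 = {p1, q1}
  B2 = {p2, q2}
  B3 = {p3, q3}
p0 ∈ B0, q0 ∈ B0 → same block
Bisimilar ⇒ trace-equivalent.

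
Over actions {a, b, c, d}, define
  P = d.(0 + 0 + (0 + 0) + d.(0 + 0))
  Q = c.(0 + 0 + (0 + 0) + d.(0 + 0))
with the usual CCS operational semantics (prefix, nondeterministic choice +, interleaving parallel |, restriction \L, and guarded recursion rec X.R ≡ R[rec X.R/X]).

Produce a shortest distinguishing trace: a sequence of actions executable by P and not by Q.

P's transition system — 3 states:
  s0 = d.(0 + 0 + (0 + 0) + d.(0 + 0)) ⊢ --d--▸ s1
  s1 = 0 + 0 + (0 + 0) + d.(0 + 0) ⊢ --d--▸ s2
  s2 = 0 + 0 ⊢ ·
Q's transition system — 3 states:
  t0 = c.(0 + 0 + (0 + 0) + d.(0 + 0)) ⊢ --c--▸ t1
  t1 = 0 + 0 + (0 + 0) + d.(0 + 0) ⊢ --d--▸ t2
  t2 = 0 + 0 ⊢ ·
Executing d from P (initial set {s0}):
  [1] d ⇒ {s1}
  P completes σ.
Executing d from Q (initial set {t0}):
  [1] d ⇒ ∅ (Q stuck)

d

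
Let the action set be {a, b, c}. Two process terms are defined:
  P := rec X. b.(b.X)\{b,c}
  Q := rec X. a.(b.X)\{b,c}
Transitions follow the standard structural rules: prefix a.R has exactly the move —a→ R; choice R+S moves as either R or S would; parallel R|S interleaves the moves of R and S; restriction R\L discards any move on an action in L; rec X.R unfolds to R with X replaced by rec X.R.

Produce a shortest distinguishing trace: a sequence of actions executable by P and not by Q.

b

P's transition system — 2 states:
  m0 = rec X. b.(b.X)\{b,c} | —b→ m1
  m1 = (b.(rec X. b.(b.X)\{b,c}))\{b,c} | deadlocked
Q's transition system — 2 states:
  n0 = rec X. a.(b.X)\{b,c} | —a→ n1
  n1 = (b.(rec X. a.(b.X)\{b,c}))\{b,c} | deadlocked
Trace ⟨b⟩ through P, begin at {m0}:
  step 1 (b): {m1}
  P completes σ.
Trace ⟨b⟩ through Q, begin at {n0}:
  step 1 (b): no successor for Q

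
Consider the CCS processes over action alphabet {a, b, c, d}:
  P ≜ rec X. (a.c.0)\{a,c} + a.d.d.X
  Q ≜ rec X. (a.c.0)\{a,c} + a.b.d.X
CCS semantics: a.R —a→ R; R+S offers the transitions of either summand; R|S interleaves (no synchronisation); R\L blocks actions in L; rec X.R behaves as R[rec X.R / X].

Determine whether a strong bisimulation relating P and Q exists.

NO

LTS(P): 3 reachable states
  p0 = rec X. (a.c.0)\{a,c} + a.d.d.X has moves -a-> p1
  p1 = d.d.(rec X. (a.c.0)\{a,c} + a.d.d.X) has moves -d-> p2
  p2 = d.(rec X. (a.c.0)\{a,c} + a.d.d.X) has moves -d-> p0
LTS(Q): 3 reachable states
  q0 = rec X. (a.c.0)\{a,c} + a.b.d.X has moves -a-> q1
  q1 = b.d.(rec X. (a.c.0)\{a,c} + a.b.d.X) has moves -b-> q2
  q2 = d.(rec X. (a.c.0)\{a,c} + a.b.d.X) has moves -d-> q0
Bisimilarity quotient blocks:
  B0 = {p0}
  B1 = {p1}
  B2 = {p2}
  B3 = {q0}
  B4 = {q1}
  B5 = {q2}
p0 ∈ B0, q0 ∈ B3 → different blocks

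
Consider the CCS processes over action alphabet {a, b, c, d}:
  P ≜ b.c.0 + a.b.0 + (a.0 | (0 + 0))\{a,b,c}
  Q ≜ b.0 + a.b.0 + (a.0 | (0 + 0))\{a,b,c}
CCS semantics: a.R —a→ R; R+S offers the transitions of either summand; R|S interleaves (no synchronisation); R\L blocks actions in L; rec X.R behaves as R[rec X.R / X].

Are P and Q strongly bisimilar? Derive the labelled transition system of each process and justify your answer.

NO

LTS(P): 4 reachable states
  p0 = b.c.0 + a.b.0 + (a.0 | (0 + 0))\{a,b,c} | —a→ p1, —b→ p2
  p1 = b.0 | —b→ p3
  p2 = c.0 | —c→ p3
  p3 = 0 | stopped
LTS(Q): 3 reachable states
  q0 = b.0 + a.b.0 + (a.0 | (0 + 0))\{a,b,c} | —a→ q1, —b→ q2
  q1 = b.0 | —b→ q2
  q2 = 0 | stopped
Coarsest stable partition (strong bisimilarity classes):
  B0 = {p0}
  B1 = {p1, q1}
  B2 = {p3, q2}
  B3 = {p2}
  B4 = {q0}
p0 ∈ B0, q0 ∈ B4 → different blocks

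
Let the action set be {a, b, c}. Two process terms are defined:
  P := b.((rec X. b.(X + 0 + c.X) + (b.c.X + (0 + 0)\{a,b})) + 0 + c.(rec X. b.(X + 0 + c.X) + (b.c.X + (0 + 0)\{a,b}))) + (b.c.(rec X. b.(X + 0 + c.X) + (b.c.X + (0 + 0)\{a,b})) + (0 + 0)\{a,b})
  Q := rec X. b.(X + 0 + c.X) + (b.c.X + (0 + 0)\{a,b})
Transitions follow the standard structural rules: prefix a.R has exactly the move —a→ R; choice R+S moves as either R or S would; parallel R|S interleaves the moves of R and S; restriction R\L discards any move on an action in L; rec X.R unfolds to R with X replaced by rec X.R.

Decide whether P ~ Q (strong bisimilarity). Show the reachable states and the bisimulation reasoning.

Reachable graph of P (4 states):
  m0 = b.((rec X. b.(X + 0 + c.X) + (b.c.X + (0 + 0)\{a,b})) + 0 + c.(rec X. b.(X + 0 + c.X) + (b.c.X + (0 + 0)\{a,b}))) + (b.c.(rec X. b.(X + 0 + c.X) + (b.c.X + (0 + 0)\{a,b})) + (0 + 0)\{a,b}) :: =b=> m1, =b=> m2
  m1 = (rec X. b.(X + 0 + c.X) + (b.c.X + (0 + 0)\{a,b})) + 0 + c.(rec X. b.(X + 0 + c.X) + (b.c.X + (0 + 0)\{a,b})) :: =b=> m1, =b=> m2, =c=> m3
  m2 = c.(rec X. b.(X + 0 + c.X) + (b.c.X + (0 + 0)\{a,b})) :: =c=> m3
  m3 = rec X. b.(X + 0 + c.X) + (b.c.X + (0 + 0)\{a,b}) :: =b=> m1, =b=> m2
Reachable graph of Q (3 states):
  n0 = rec X. b.(X + 0 + c.X) + (b.c.X + (0 + 0)\{a,b}) :: =b=> n1, =b=> n2
  n1 = (rec X. b.(X + 0 + c.X) + (b.c.X + (0 + 0)\{a,b})) + 0 + c.(rec X. b.(X + 0 + c.X) + (b.c.X + (0 + 0)\{a,b})) :: =b=> n1, =b=> n2, =c=> n0
  n2 = c.(rec X. b.(X + 0 + c.X) + (b.c.X + (0 + 0)\{a,b})) :: =c=> n0
Coarsest stable partition (strong bisimilarity classes):
  B0 = {m0, m3, n0}
  B1 = {m2, n2}
  B2 = {m1, n1}
m0 ∈ B0, n0 ∈ B0 → same block

P ~ Q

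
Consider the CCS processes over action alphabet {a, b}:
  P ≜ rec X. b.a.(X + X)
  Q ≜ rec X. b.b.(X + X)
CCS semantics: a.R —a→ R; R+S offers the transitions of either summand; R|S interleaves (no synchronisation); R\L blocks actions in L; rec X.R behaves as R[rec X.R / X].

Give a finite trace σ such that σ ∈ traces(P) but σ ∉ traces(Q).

LTS(P): 3 reachable states
  u0 = rec X. b.a.(X + X) | ··b··> u1
  u1 = a.((rec X. b.a.(X + X)) + (rec X. b.a.(X + X))) | ··a··> u2
  u2 = (rec X. b.a.(X + X)) + (rec X. b.a.(X + X)) | ··b··> u1
LTS(Q): 3 reachable states
  v0 = rec X. b.b.(X + X) | ··b··> v1
  v1 = b.((rec X. b.b.(X + X)) + (rec X. b.b.(X + X))) | ··b··> v2
  v2 = (rec X. b.b.(X + X)) + (rec X. b.b.(X + X)) | ··b··> v1
Run σ = ⟨ba⟩ on P: start {u0}
  step 1 (b): {u1}
  step 2 (a): {u2}
  — P admits the full trace.
Run σ = ⟨ba⟩ on Q: start {v0}
  step 1 (b): {v1}
  step 2 (a): ∅ (Q stuck)

ba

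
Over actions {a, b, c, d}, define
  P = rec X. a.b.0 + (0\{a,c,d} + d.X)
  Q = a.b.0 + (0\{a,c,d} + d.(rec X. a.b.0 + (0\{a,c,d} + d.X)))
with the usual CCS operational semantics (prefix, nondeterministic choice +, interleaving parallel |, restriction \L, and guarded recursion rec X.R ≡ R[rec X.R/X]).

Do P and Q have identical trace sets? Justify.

P's transition system — 3 states:
  s0 = rec X. a.b.0 + (0\{a,c,d} + d.X) has moves ··a··> s1, ··d··> s0
  s1 = b.0 has moves ··b··> s2
  s2 = 0 has moves (no moves)
Q's transition system — 4 states:
  t0 = a.b.0 + (0\{a,c,d} + d.(rec X. a.b.0 + (0\{a,c,d} + d.X))) has moves ··a··> t1, ··d··> t2
  t1 = b.0 has moves ··b··> t3
  t2 = rec X. a.b.0 + (0\{a,c,d} + d.X) has moves ··a··> t1, ··d··> t2
  t3 = 0 has moves (no moves)
Coarsest stable partition (strong bisimilarity classes):
  B0 = {s0, t0, t2}
  B1 = {s1, t1}
  B2 = {s2, t3}
s0 ∈ B0, t0 ∈ B0 → same block
Bisimilar ⇒ trace-equivalent.

YES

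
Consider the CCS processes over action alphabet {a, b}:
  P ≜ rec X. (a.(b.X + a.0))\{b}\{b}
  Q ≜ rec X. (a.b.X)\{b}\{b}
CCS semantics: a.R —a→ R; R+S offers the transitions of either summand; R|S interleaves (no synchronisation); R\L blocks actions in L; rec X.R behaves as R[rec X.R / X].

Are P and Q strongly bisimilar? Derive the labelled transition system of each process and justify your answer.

P ≁ Q

LTS(P): 3 reachable states
  s0 = rec X. (a.(b.X + a.0))\{b}\{b} has moves -a-> s1
  s1 = (b.(rec X. (a.(b.X + a.0))\{b}\{b}) + a.0)\{b}\{b} has moves -a-> s2
  s2 = 0\{b}\{b} has moves ∅
LTS(Q): 2 reachable states
  t0 = rec X. (a.b.X)\{b}\{b} has moves -a-> t1
  t1 = (b.(rec X. (a.b.X)\{b}\{b}))\{b}\{b} has moves ∅
Coarsest stable partition (strong bisimilarity classes):
  B0 = {s0}
  B1 = {s1, t0}
  B2 = {s2, t1}
s0 ∈ B0, t0 ∈ B1 → different blocks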